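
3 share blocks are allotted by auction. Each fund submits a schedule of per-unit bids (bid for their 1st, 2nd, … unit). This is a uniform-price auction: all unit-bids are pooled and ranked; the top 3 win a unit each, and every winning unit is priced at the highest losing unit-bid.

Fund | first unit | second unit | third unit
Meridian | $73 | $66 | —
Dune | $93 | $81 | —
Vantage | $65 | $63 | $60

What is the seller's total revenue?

Total revenue: $198

Merging the schedules and taking the best 3: 93 (Dune-1), 81 (Dune-2), 73 (Meridian-1)
First bid not allocated: $66.
Allocation: Dune 2, Meridian 1. Every unit priced at $66.
Revenue = 3 × 66 = $198.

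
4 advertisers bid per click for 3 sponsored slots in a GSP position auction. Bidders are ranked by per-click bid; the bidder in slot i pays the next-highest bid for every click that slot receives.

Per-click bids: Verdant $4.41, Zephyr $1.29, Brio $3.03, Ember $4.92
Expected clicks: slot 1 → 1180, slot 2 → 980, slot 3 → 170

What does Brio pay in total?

Brio pays $219.30

Sorting advertisers: $4.92 (Ember) > $4.41 (Verdant) > $3.03 (Brio) > $1.29 (Zephyr)
Brio holds slot 3 → pays next bid $1.29 × 170 clicks = $219.30.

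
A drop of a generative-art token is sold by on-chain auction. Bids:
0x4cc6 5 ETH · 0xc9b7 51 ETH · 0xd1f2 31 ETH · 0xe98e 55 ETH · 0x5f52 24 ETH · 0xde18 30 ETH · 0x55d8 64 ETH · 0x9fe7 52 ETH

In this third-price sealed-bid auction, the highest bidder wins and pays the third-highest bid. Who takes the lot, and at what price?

0x55d8 pays 52 ETH

Third-price sealed-bid auction: the highest bidder wins and pays the third-highest bid.
Bids ranked: 64 (0x55d8) > 55 (0xe98e) > 52 (0x9fe7) > 51 (0xc9b7) > 31 (0xd1f2) > 30 (0xde18) > …
0x55d8 is highest; pays the third-highest bid, 52 ETH.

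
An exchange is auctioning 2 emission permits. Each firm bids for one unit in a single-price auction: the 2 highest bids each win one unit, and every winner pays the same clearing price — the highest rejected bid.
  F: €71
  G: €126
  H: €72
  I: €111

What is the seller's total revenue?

Bids ranked high→low: 126 (G), 111 (I), 72 (H), 71 (F)
The 2 highest are G, I.
First losing bid is H's €72, which sets the uniform price.
Total revenue = 2 × €72 = €144.

Total revenue: €144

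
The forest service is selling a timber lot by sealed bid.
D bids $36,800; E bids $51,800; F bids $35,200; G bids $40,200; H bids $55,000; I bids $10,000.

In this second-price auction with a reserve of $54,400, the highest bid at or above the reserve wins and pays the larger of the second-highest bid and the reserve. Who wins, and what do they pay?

Bids in order: 55,000 (H) > 51,800 (E) > 40,200 (G) > 36,800 (D) > 35,200 (F) > 10,000 (I)
H has the top bid at or above the reserve ($55,000).
max(second-highest $51,800, reserve $54,400) = $54,400.

H pays $54,400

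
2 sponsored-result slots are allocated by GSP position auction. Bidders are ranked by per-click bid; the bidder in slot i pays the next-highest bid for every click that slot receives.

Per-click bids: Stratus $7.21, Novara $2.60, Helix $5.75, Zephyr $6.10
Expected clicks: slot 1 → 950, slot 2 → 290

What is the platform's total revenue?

Total revenue: $7462.50

Per-click bids in order: $7.21 (Stratus) > $6.10 (Zephyr) > $5.75 (Helix) > …
Slot 1: Stratus pays $6.10 × 950 = $5795.00
Slot 2: Zephyr pays $5.75 × 290 = $1667.50
Total = $7462.50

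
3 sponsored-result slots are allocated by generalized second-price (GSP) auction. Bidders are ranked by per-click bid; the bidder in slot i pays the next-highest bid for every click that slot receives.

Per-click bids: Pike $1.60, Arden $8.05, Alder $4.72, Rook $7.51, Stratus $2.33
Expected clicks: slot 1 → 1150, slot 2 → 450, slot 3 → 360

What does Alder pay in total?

Alder pays $838.80

Sorting advertisers: $8.05 (Arden) > $7.51 (Rook) > $4.72 (Alder) > $2.33 (Stratus) > …
Alder holds slot 3 → pays next bid $2.33 × 360 clicks = $838.80.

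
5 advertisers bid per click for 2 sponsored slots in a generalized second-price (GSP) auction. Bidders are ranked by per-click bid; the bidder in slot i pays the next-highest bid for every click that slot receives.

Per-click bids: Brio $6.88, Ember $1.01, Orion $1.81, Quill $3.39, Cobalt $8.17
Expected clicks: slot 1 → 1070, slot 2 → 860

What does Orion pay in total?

Per-click bids in order: $8.17 (Cobalt) > $6.88 (Brio) > $3.39 (Quill) > …
Orion ranks below slot 2 → no slot, pays nothing.

Orion pays $0.00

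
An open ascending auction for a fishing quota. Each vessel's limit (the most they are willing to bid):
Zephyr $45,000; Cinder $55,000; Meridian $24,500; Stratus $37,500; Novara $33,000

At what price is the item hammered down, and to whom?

Cinder wins at $45,000

Limits ranked: 55,000 (Cinder) > 45,000 (Zephyr) > 37,500 (Stratus) > 33,000 (Novara) > 24,500 (Meridian)
Bidding ends when Zephyr exits at $45,000; Cinder takes it.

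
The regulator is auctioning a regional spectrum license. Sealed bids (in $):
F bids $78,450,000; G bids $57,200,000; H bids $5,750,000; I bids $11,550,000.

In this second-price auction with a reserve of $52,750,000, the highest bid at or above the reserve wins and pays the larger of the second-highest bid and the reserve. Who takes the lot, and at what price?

F pays $57,200,000

Sorting bids: 78,450,000 (F) > 57,200,000 (G) > 11,550,000 (I) > 5,750,000 (H)
F has the top bid at or above the reserve ($78,450,000).
Second-highest bid $57,200,000 exceeds the reserve $52,750,000 → payment $57,200,000.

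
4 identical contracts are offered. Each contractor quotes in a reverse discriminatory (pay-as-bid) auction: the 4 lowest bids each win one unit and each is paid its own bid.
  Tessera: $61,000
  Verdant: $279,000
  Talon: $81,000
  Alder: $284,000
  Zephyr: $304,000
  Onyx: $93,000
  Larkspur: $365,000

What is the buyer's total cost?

Total cost: $514,000

Ordering the bids: 61,000 (Tessera), 81,000 (Talon), 93,000 (Onyx), 279,000 (Verdant), 284,000 (Alder), 304,000 (Zephyr), …
The 4 lowest are Tessera, Talon, Onyx, Verdant.
Total cost = 61,000 + 81,000 + 93,000 + 279,000 = $514,000.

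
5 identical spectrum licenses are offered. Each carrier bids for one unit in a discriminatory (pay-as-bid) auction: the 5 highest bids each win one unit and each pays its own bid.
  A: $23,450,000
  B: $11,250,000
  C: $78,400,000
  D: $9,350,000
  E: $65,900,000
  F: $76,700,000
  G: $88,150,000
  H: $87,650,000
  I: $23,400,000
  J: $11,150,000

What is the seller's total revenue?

Sorting: 88,150,000 (G), 87,650,000 (H), 78,400,000 (C), 76,700,000 (F), 65,900,000 (E), 23,450,000 (A), 23,400,000 (I), …
Top 5: G, H, C, F, E.
Total revenue = 88,150,000 + 87,650,000 + 78,400,000 + 76,700,000 + 65,900,000 = $396,800,000.

Total revenue: $396,800,000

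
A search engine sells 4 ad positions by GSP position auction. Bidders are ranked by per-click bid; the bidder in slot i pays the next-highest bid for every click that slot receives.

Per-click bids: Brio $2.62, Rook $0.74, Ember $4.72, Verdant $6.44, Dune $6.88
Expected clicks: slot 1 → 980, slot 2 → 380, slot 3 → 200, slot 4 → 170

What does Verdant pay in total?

Verdant pays $1793.60

Ranked by bid: $6.88 (Dune) > $6.44 (Verdant) > $4.72 (Ember) > $2.62 (Brio) > $0.74 (Rook)
Verdant holds slot 2 → pays next bid $4.72 × 380 clicks = $1793.60.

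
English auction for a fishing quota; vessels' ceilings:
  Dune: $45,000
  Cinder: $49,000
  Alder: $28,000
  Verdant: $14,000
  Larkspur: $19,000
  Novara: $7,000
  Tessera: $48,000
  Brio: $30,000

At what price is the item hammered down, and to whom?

Limits ranked: 49,000 (Cinder) > 48,000 (Tessera) > 45,000 (Dune) > 30,000 (Brio) > 28,000 (Alder) > 19,000 (Larkspur) > …
Bidding ends when Tessera exits at $48,000; Cinder takes it.

Cinder wins at $48,000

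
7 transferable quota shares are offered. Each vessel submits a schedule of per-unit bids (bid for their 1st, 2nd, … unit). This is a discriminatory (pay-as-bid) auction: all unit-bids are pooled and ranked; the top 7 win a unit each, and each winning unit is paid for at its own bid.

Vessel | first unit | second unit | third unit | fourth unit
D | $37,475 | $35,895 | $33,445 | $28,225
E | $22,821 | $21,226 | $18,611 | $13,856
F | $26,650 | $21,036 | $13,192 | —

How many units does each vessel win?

All unit-bids, highest first — top 7: 37,475 (D-1), 35,895 (D-2), 33,445 (D-3), 28,225 (D-4), 26,650 (F-1), 22,821 (E-1), 21,226 (E-2)
Next rejected bid: $21,036 (not a price — pay-as-bid).
Allocation: D 4, E 2, F 1.

D 4, E 2, F 1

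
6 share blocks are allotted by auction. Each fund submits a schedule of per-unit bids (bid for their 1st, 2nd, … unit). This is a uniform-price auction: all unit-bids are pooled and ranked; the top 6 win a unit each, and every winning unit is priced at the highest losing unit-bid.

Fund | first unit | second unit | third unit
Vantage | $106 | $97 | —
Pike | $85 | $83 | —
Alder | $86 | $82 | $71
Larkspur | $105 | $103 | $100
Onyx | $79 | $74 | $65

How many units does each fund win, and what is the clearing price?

Alder 1, Larkspur 3, Vantage 2; clearing price $85

Pooled unit-bids ranked (top 6): 106 (Vantage-1), 105 (Larkspur-1), 103 (Larkspur-2), 100 (Larkspur-3), 97 (Vantage-2), 86 (Alder-1)
The (k+1)-th unit-bid is $85.
Allocation: Alder 1, Larkspur 3, Vantage 2.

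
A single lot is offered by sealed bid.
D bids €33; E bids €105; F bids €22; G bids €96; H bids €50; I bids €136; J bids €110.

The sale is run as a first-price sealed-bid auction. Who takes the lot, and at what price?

First-price sealed-bid auction: the highest bidder wins and pays their own bid.
Sorting bids: 136 (I) > 110 (J) > 105 (E) > 96 (G) > 50 (H) > 33 (D) > …
I is highest → pays own bid, €136.

I pays €136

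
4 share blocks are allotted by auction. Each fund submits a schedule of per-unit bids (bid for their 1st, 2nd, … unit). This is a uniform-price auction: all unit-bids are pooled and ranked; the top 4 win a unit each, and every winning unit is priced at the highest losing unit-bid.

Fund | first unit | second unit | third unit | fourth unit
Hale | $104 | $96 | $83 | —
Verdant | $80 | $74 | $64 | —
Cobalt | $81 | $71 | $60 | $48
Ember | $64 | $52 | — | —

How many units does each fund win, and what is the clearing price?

Cobalt 1, Hale 3; clearing price $80

Merging the schedules and taking the best 4: 104 (Hale-1), 96 (Hale-2), 83 (Hale-3), 81 (Cobalt-1)
Highest rejected unit-bid = $80.
Allocation: Cobalt 1, Hale 3.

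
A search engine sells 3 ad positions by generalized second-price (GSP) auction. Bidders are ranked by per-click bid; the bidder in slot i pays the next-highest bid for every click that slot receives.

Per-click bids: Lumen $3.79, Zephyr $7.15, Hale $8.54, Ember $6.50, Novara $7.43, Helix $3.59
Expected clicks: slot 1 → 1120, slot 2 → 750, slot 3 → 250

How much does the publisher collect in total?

Total revenue: $15309.10

Ranked by bid: $8.54 (Hale) > $7.43 (Novara) > $7.15 (Zephyr) > $6.50 (Ember) > …
Slot 1: Hale pays $7.43 × 1120 = $8321.60
Slot 2: Novara pays $7.15 × 750 = $5362.50
Slot 3: Zephyr pays $6.50 × 250 = $1625.00
Total = $15309.10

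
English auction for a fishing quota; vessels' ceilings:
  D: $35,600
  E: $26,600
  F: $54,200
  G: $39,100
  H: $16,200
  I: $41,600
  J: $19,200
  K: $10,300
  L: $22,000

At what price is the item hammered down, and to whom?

F wins at $41,600

Rule: the price rises until one bidder remains; the winner pays the price at which the last rival dropped out.
Limits ranked: 54,200 (F) > 41,600 (I) > 39,100 (G) > 35,600 (D) > 26,600 (E) > 22,000 (L) > …
I is the last rival to drop out, at $41,600; F remains and wins at that price.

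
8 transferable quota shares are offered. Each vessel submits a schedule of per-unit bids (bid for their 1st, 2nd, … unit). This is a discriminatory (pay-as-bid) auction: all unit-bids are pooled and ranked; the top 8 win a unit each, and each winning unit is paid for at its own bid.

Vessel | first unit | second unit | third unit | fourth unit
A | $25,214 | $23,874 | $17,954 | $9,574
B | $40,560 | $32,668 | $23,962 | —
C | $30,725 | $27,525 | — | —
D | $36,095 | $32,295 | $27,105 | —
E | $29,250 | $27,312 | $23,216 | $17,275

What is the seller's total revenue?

Total revenue: $256,430

All unit-bids, highest first — top 8: 40,560 (B-1), 36,095 (D-1), 32,668 (B-2), 32,295 (D-2), 30,725 (C-1), 29,250 (E-1), 27,525 (C-2), 27,312 (E-2)
Next rejected bid: $27,105 (not a price — pay-as-bid).
Each winning unit pays its own bid.
Revenue = 40,560 + 36,095 + 32,668 + 32,295 + 30,725 + 29,250 + 27,525 + 27,312 = $256,430.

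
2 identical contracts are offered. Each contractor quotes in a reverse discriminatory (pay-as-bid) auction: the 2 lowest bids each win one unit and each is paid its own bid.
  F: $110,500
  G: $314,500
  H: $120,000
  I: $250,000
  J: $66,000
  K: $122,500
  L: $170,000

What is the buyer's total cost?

Total cost: $176,500

Ordering the bids: 66,000 (J), 110,500 (F), 120,000 (H), 122,500 (K), …
The 2 lowest are J, F.
Total cost = 66,000 + 110,500 = $176,500.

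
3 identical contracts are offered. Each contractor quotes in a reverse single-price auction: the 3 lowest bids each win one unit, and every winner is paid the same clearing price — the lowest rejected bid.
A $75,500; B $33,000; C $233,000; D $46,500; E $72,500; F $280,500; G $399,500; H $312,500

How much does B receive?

Ordering the bids: 33,000 (B), 46,500 (D), 72,500 (E), 75,500 (A), 233,000 (C), …
Winners (3 units): B, D, E.
First losing bid is A's $75,500, which sets the uniform price.
B wins → is paid $75,500.

B is paid $75,500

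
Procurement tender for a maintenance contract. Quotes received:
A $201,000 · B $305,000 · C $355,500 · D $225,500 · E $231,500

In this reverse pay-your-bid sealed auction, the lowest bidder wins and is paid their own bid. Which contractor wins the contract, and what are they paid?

Sorting bids: 201,000 (A) < 225,500 (D) < 231,500 (E) < 305,000 (B) < 355,500 (C)
A is lowest → is paid own bid, $201,000.

A is paid $201,000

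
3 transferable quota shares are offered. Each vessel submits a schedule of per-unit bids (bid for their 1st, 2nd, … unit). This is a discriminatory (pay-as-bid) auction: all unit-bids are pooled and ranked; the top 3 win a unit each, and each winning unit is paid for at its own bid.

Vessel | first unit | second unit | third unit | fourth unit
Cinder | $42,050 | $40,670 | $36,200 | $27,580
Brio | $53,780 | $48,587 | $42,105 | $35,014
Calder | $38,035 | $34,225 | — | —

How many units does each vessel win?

Brio 3

Merging the schedules and taking the best 3: 53,780 (Brio-1), 48,587 (Brio-2), 42,105 (Brio-3)
Next rejected bid: $42,050 (not a price — pay-as-bid).
Allocation: Brio 3.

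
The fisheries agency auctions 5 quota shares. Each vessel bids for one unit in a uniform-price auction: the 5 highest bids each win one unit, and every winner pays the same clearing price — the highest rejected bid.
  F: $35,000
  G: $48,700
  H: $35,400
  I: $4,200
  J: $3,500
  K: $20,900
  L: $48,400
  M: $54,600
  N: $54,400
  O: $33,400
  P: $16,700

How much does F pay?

F pays $0

Bids ranked high→low: 54,600 (M), 54,400 (N), 48,700 (G), 48,400 (L), 35,400 (H), 35,000 (F), 33,400 (O), …
The 5 highest are M, N, G, L, H.
Highest unsuccessful bid: $35,000 → clearing price.
F does not win → pays $0.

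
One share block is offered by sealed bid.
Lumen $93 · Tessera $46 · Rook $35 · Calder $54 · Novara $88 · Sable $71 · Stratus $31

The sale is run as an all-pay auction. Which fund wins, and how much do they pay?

Lumen pays $93

Bids ranked: 93 (Lumen) > 88 (Novara) > 71 (Sable) > 54 (Calder) > 46 (Tessera) > 35 (Rook) > …
Lumen wins with the top bid; all bids are sunk regardless.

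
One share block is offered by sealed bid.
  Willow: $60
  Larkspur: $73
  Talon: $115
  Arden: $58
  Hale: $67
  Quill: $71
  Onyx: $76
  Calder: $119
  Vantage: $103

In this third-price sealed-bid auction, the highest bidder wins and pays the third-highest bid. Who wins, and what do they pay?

Sorting bids: 119 (Calder) > 115 (Talon) > 103 (Vantage) > 76 (Onyx) > 73 (Larkspur) > 71 (Quill) > …
Calder wins; payment is bid #3 in the ranking = $103.

Calder pays $103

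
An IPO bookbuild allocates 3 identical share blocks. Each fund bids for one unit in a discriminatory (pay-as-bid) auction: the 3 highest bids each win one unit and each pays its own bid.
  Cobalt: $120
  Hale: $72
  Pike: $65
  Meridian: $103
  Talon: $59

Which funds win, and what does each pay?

Cobalt $120, Meridian $103, Hale $72

Bids ranked high→low: 120 (Cobalt), 103 (Meridian), 72 (Hale), 65 (Pike), 59 (Talon)
Winners (3 units): Cobalt, Meridian, Hale.
Each winner pays its own bid: Cobalt $120, Meridian $103, Hale $72.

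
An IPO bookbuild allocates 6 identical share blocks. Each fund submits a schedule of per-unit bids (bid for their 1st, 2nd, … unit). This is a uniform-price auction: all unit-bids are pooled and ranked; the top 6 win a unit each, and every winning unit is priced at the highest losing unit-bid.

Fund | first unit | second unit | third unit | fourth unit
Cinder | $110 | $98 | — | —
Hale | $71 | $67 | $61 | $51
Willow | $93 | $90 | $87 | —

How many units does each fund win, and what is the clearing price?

Cinder 2, Hale 1, Willow 3; clearing price $67

Merging the schedules and taking the best 6: 110 (Cinder-1), 98 (Cinder-2), 93 (Willow-1), 90 (Willow-2), 87 (Willow-3), 71 (Hale-1)
First bid not allocated: $67.
Allocation: Cinder 2, Hale 1, Willow 3.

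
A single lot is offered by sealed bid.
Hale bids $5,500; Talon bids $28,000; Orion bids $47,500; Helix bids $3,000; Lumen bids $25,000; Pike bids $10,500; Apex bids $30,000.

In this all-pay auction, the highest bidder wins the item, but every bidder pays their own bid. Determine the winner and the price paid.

Sorting bids: 47,500 (Orion) > 30,000 (Apex) > 28,000 (Talon) > 25,000 (Lumen) > 10,500 (Pike) > 5,500 (Hale) > …
Orion is highest and takes the item; every bidder forfeits their bid.

Orion pays $47,500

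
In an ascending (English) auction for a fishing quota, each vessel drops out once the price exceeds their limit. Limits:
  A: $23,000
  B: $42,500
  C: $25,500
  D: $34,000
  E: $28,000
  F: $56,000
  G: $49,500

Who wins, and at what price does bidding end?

Sorting limits: 56,000 (F) > 49,500 (G) > 42,500 (B) > 34,000 (D) > 28,000 (E) > 25,500 (C) > …
Once the price passes $49,500, only F is left; the hammer falls at G's limit of $49,500.

F wins at $49,500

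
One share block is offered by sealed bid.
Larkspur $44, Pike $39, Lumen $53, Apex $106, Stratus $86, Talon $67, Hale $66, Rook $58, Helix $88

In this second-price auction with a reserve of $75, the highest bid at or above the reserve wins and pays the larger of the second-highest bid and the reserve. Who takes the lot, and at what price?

Apex pays $88

Sorting bids: 106 (Apex) > 88 (Helix) > 86 (Stratus) > 67 (Talon) > 66 (Hale) > 58 (Rook) > …
Highest eligible bid: Apex at $106.
Second-highest bid $88 exceeds the reserve $75 → payment $88.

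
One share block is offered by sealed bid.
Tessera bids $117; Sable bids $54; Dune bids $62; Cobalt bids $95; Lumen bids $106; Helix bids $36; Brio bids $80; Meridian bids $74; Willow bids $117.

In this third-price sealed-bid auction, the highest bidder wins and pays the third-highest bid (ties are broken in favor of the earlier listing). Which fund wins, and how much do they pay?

Tessera pays $106

Third-price sealed-bid auction: the highest bidder wins and pays the third-highest bid.
Sorting bids: 117 (Tessera) > 117 (Willow) > 106 (Lumen) > 95 (Cobalt) > 80 (Brio) > 74 (Meridian) > …
Tie at $117 → Tessera wins by tie-break.
Tessera is highest; pays the third-highest bid, $106.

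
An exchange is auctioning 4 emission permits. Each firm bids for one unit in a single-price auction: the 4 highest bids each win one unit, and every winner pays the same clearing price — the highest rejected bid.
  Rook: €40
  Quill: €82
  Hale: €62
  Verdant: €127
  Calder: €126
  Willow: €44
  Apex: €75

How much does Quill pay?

Quill pays €62

Bids ranked high→low: 127 (Verdant), 126 (Calder), 82 (Quill), 75 (Apex), 62 (Hale), 44 (Willow), …
Top 4: Verdant, Calder, Quill, Apex.
Highest unsuccessful bid: €62 → clearing price.
Quill wins → pays €62.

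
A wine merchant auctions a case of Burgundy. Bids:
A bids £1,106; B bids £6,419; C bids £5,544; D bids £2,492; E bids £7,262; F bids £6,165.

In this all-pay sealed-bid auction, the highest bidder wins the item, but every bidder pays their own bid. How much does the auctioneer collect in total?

Total revenue: £28,988

Rule: the highest bidder wins the item, but every bidder pays their own bid.
Sorting bids: 7,262 (E) > 6,419 (B) > 6,165 (F) > 5,544 (C) > 2,492 (D) > 1,106 (A)
Every bidder forfeits their bid regardless of winning.
Revenue = 1,106 + 6,419 + 5,544 + 2,492 + 7,262 + 6,165 = £28,988.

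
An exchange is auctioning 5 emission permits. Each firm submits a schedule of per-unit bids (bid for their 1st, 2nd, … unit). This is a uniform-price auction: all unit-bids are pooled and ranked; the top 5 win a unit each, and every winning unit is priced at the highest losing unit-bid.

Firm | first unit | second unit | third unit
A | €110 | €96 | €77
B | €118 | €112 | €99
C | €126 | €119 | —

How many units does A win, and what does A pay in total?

Merging the schedules and taking the best 5: 126 (C-1), 119 (C-2), 118 (B-1), 112 (B-2), 110 (A-1)
First bid not allocated: €99.
A wins 1 unit(s) at €99 each.

A: 1 unit, pays €99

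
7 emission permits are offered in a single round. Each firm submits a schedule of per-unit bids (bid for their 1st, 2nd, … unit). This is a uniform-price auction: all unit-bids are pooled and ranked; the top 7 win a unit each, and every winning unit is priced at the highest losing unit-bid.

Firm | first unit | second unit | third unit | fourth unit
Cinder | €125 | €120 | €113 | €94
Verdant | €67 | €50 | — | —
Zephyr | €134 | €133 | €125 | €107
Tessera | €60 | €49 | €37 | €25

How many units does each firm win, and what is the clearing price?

Merging the schedules and taking the best 7: 134 (Zephyr-1), 133 (Zephyr-2), 125 (Cinder-1), 125 (Zephyr-3), 120 (Cinder-2), 113 (Cinder-3), 107 (Zephyr-4)
First bid not allocated: €94.
Allocation: Cinder 3, Zephyr 4.

Cinder 3, Zephyr 4; clearing price €94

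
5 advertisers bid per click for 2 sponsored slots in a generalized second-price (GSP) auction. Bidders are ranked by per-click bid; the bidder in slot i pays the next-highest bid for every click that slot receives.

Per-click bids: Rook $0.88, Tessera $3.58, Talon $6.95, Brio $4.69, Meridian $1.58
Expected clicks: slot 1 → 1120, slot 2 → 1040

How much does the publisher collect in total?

Sorting advertisers: $6.95 (Talon) > $4.69 (Brio) > $3.58 (Tessera) > …
Slot 1: Talon pays $4.69 × 1120 = $5252.80
Slot 2: Brio pays $3.58 × 1040 = $3723.20
Total = $8976.00

Total revenue: $8976.00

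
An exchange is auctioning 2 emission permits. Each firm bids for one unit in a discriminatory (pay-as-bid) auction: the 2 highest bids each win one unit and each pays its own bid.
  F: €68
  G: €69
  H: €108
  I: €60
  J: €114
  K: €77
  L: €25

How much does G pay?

Bids ranked high→low: 114 (J), 108 (H), 77 (K), 69 (G), …
The 2 highest are J, H.
G does not win → €0.

G pays €0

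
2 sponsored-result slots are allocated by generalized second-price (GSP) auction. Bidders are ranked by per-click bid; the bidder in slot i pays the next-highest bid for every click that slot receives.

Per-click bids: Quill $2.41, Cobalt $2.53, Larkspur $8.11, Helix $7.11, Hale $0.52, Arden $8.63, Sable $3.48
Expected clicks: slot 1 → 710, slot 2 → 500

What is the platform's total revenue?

Per-click bids in order: $8.63 (Arden) > $8.11 (Larkspur) > $7.11 (Helix) > …
Slot 1: Arden pays $8.11 × 710 = $5758.10
Slot 2: Larkspur pays $7.11 × 500 = $3555.00
Total = $9313.10

Total revenue: $9313.10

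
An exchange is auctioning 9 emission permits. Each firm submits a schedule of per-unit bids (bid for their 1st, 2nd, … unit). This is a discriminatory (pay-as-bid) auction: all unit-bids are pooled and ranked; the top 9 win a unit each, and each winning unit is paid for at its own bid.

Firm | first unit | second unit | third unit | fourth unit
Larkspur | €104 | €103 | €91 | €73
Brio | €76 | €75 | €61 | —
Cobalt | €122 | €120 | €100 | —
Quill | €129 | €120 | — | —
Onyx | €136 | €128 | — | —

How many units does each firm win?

Merging the schedules and taking the best 9: 136 (Onyx-1), 129 (Quill-1), 128 (Onyx-2), 122 (Cobalt-1), 120 (Cobalt-2), 120 (Quill-2), 104 (Larkspur-1), 103 (Larkspur-2), 100 (Cobalt-3)
Next rejected bid: €91 (not a price — pay-as-bid).
Allocation: Cobalt 3, Larkspur 2, Onyx 2, Quill 2.

Cobalt 3, Larkspur 2, Onyx 2, Quill 2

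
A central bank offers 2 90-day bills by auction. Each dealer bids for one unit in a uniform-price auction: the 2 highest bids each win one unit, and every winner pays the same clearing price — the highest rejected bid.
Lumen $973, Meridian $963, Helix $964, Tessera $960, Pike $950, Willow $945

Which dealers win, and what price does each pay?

Sorting: 973 (Lumen), 964 (Helix), 963 (Meridian), 960 (Tessera), …
Winners (2 units): Lumen, Helix.
First losing bid is Meridian's $963, which sets the uniform price.

Lumen, Helix; each pays $963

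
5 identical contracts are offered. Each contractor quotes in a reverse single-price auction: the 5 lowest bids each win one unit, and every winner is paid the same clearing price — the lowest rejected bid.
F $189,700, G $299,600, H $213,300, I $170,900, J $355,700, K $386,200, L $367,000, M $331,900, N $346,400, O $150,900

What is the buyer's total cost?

Total cost: $1,659,500

Bids ranked low→high: 150,900 (O), 170,900 (I), 189,700 (F), 213,300 (H), 299,600 (G), 331,900 (M), 346,400 (N), …
The 5 lowest are O, I, F, H, G.
Lowest unsuccessful bid: $331,900 → clearing price.
Total cost = 5 × $331,900 = $1,659,500.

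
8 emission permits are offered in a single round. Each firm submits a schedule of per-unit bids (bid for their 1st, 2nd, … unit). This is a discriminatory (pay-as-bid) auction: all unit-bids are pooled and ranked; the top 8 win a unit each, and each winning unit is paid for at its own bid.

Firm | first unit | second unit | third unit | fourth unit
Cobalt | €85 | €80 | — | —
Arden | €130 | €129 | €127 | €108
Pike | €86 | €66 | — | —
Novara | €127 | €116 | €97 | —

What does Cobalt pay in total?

Cobalt pays €0

Pooled unit-bids ranked (top 8): 130 (Arden-1), 129 (Arden-2), 127 (Arden-3), 127 (Novara-1), 116 (Novara-2), 108 (Arden-4), 97 (Novara-3), 86 (Pike-1)
Next rejected bid: €85 (not a price — pay-as-bid).
Cobalt wins no units.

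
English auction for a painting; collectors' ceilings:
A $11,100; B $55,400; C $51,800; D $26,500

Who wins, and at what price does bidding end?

Ascending (English) auction: the price rises until one bidder remains; the winner pays the price at which the last rival dropped out.
Limits ranked: 55,400 (B) > 51,800 (C) > 26,500 (D) > 11,100 (A)
Once the price passes $51,800, only B is left; the hammer falls at C's limit of $51,800.

B wins at $51,800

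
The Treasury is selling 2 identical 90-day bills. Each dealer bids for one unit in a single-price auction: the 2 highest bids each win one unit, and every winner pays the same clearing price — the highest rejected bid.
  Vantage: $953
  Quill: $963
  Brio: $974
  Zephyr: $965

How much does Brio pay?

Bids ranked high→low: 974 (Brio), 965 (Zephyr), 963 (Quill), 953 (Vantage)
Top 2: Brio, Zephyr.
Clearing price = highest rejected bid = $963.
Brio wins → pays $963.

Brio pays $963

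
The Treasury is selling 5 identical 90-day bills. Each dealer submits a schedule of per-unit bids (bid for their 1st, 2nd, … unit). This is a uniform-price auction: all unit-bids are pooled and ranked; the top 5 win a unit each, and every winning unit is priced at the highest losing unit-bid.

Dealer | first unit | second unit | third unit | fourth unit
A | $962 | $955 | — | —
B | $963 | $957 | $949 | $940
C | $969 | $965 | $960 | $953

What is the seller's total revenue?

Total revenue: $4,785

Merging the schedules and taking the best 5: 969 (C-1), 965 (C-2), 963 (B-1), 962 (A-1), 960 (C-3)
First bid not allocated: $957.
Allocation: A 1, B 1, C 3. Every unit priced at $957.
Revenue = 5 × 957 = $4,785.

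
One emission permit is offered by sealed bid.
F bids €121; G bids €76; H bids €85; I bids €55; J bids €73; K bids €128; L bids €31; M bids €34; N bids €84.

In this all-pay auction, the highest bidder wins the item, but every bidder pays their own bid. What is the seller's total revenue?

Bids in order: 128 (K) > 121 (F) > 85 (H) > 84 (N) > 76 (G) > 73 (J) > …
Every bidder forfeits their bid regardless of winning.
Revenue = 121 + 76 + 85 + 55 + 73 + 128 + 31 + 34 + 84 = €687.

Total revenue: €687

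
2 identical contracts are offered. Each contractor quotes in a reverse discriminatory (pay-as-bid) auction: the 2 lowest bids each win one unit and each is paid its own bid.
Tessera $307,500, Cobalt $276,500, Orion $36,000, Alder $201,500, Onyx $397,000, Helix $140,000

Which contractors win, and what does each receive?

Sorting: 36,000 (Orion), 140,000 (Helix), 201,500 (Alder), 276,500 (Cobalt), …
Lowest 2: Orion, Helix.
Each winner is paid its own bid: Orion $36,000, Helix $140,000.

Orion $36,000, Helix $140,000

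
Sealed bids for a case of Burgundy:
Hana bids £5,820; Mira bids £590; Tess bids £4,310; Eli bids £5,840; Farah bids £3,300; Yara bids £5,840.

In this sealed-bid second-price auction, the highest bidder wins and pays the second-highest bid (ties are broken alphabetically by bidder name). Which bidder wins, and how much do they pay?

Sealed-bid second-price auction: the highest bidder wins and pays the second-highest bid.
Bids in order: 5,840 (Eli) > 5,840 (Yara) > 5,820 (Hana) > 4,310 (Tess) > 3,300 (Farah) > 590 (Mira)
Tie at £5,840 → Eli wins by tie-break.
Eli wins with the highest bid; price is set by the runner-up at £5,840.

Eli pays £5,840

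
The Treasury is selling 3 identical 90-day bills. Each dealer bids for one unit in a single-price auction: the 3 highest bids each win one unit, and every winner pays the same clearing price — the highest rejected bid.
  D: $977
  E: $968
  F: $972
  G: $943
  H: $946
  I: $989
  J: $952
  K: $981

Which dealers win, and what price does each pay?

Bids ranked high→low: 989 (I), 981 (K), 977 (D), 972 (F), 968 (E), …
The 3 highest are I, K, D.
Clearing price = highest rejected bid = $972.

I, K, D; each pays $972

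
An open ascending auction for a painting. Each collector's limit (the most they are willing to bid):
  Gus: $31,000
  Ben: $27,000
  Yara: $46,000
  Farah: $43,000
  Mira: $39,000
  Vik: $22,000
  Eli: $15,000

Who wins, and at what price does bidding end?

Limits ranked: 46,000 (Yara) > 43,000 (Farah) > 39,000 (Mira) > 31,000 (Gus) > 27,000 (Ben) > 22,000 (Vik) > …
Once the price passes $43,000, only Yara is left; the hammer falls at Farah's limit of $43,000.

Yara wins at $43,000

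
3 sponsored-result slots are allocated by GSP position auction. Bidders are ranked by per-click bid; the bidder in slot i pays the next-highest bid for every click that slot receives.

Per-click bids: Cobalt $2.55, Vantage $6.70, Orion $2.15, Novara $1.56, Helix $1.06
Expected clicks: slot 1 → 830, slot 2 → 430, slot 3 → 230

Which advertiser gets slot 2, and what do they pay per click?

Cobalt; $2.15 per click

Per-click bids in order: $6.70 (Vantage) > $2.55 (Cobalt) > $2.15 (Orion) > $1.56 (Novara) > …
Slot 2 goes to the second-ranked bidder, Cobalt, who pays the next bid down: $2.15/click.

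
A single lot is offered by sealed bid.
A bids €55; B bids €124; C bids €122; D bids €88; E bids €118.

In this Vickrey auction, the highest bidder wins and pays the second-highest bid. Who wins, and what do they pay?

B pays €122

Bids ranked: 124 (B) > 122 (C) > 118 (E) > 88 (D) > 55 (A)
Second-price: B pays C's bid of €122.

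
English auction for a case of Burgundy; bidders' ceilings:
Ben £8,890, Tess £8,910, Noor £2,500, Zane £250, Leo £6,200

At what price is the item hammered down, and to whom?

Rule: the price rises until one bidder remains; the winner pays the price at which the last rival dropped out.
Sorting limits: 8,910 (Tess) > 8,890 (Ben) > 6,200 (Leo) > 2,500 (Noor) > 250 (Zane)
Bidding ends when Ben exits at £8,890; Tess takes it.

Tess wins at £8,890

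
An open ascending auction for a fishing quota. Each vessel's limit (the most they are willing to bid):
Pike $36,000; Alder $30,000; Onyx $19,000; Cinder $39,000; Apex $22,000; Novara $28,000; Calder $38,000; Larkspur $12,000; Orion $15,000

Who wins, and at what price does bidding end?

Sorting limits: 39,000 (Cinder) > 38,000 (Calder) > 36,000 (Pike) > 30,000 (Alder) > 28,000 (Novara) > 22,000 (Apex) > …
Once the price passes $38,000, only Cinder is left; the hammer falls at Calder's limit of $38,000.

Cinder wins at $38,000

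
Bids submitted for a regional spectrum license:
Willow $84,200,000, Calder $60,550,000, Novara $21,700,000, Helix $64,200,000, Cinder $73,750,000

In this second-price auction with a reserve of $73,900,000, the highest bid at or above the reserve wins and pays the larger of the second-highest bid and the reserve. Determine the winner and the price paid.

Willow pays $73,900,000

Sorting bids: 84,200,000 (Willow) > 73,750,000 (Cinder) > 64,200,000 (Helix) > 60,550,000 (Calder) > 21,700,000 (Novara)
Highest eligible bid: Willow at $84,200,000.
Second-highest bid $73,750,000 is below the reserve $73,900,000, so the reserve binds → payment $73,900,000.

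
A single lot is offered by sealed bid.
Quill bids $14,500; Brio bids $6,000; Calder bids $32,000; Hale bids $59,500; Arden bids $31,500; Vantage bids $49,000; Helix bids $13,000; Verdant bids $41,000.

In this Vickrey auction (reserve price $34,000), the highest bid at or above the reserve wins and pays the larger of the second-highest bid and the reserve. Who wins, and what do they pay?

Bids in order: 59,500 (Hale) > 49,000 (Vantage) > 41,000 (Verdant) > 32,000 (Calder) > 31,500 (Arden) > 14,500 (Quill) > …
Highest eligible bid: Hale at $59,500.
Second-highest bid $49,000 exceeds the reserve $34,000 → payment $49,000.

Hale pays $49,000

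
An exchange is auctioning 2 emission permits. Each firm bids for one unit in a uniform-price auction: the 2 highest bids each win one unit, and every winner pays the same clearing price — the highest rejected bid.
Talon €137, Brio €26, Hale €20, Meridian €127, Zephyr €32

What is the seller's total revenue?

Total revenue: €64

Sorting: 137 (Talon), 127 (Meridian), 32 (Zephyr), 26 (Brio), …
The 2 highest are Talon, Meridian.
First losing bid is Zephyr's €32, which sets the uniform price.
Total revenue = 2 × €32 = €64.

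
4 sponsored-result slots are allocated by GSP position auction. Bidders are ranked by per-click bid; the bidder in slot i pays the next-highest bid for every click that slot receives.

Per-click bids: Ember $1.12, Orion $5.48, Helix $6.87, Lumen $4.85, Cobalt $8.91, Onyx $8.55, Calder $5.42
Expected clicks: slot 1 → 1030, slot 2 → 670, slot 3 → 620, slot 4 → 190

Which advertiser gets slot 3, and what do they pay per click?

Helix; $5.48 per click

Sorting advertisers: $8.91 (Cobalt) > $8.55 (Onyx) > $6.87 (Helix) > $5.48 (Orion) > $5.42 (Calder) > …
Slot 3 goes to the third-ranked bidder, Helix, who pays the next bid down: $5.48/click.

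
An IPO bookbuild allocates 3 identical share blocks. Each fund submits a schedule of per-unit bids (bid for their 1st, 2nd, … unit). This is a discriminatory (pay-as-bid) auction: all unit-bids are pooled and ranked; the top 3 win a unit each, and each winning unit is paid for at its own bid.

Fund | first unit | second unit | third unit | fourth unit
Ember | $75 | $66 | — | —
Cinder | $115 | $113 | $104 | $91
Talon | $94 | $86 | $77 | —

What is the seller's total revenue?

Total revenue: $332

Pooled unit-bids ranked (top 3): 115 (Cinder-1), 113 (Cinder-2), 104 (Cinder-3)
Next rejected bid: $94 (not a price — pay-as-bid).
Each winning unit pays its own bid.
Revenue = 115 + 113 + 104 = $332.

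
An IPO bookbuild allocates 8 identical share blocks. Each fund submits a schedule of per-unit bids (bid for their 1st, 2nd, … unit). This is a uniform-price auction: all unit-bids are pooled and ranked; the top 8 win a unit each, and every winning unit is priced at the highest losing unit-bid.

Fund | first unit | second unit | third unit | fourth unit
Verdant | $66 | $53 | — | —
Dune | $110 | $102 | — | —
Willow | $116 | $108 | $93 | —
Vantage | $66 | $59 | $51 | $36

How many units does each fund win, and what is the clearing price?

Dune 2, Vantage 2, Verdant 1, Willow 3; clearing price $53

All unit-bids, highest first — top 8: 116 (Willow-1), 110 (Dune-1), 108 (Willow-2), 102 (Dune-2), 93 (Willow-3), 66 (Verdant-1), 66 (Vantage-1), 59 (Vantage-2)
The (k+1)-th unit-bid is $53.
Allocation: Dune 2, Vantage 2, Verdant 1, Willow 3.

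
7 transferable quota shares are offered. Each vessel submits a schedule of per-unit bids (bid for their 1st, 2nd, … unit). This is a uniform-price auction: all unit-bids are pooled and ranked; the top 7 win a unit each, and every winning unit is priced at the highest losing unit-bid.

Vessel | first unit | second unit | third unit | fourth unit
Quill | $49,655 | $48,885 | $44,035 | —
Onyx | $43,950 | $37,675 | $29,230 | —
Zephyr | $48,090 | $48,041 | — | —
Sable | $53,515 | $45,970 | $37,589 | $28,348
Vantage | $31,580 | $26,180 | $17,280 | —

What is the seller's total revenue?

Merging the schedules and taking the best 7: 53,515 (Sable-1), 49,655 (Quill-1), 48,885 (Quill-2), 48,090 (Zephyr-1), 48,041 (Zephyr-2), 45,970 (Sable-2), 44,035 (Quill-3)
The (k+1)-th unit-bid is $43,950.
Allocation: Quill 3, Sable 2, Zephyr 2. Every unit priced at $43,950.
Revenue = 7 × 43,950 = $307,650.

Total revenue: $307,650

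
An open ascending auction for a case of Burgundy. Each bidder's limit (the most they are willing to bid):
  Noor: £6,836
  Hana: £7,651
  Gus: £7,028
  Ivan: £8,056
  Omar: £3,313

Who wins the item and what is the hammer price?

Open ascending-bid auction: the price rises until one bidder remains; the winner pays the price at which the last rival dropped out.
Limits ranked: 8,056 (Ivan) > 7,651 (Hana) > 7,028 (Gus) > 6,836 (Noor) > 3,313 (Omar)
Once the price passes £7,651, only Ivan is left; the hammer falls at Hana's limit of £7,651.

Ivan wins at £7,651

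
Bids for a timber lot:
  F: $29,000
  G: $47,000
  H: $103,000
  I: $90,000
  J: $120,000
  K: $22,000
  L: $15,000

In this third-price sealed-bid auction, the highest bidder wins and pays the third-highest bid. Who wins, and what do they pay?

J pays $90,000

Third-price sealed-bid auction: the highest bidder wins and pays the third-highest bid.
Bids ranked: 120,000 (J) > 103,000 (H) > 90,000 (I) > 47,000 (G) > 29,000 (F) > 22,000 (K) > …
J is highest; pays the third-highest bid, $90,000.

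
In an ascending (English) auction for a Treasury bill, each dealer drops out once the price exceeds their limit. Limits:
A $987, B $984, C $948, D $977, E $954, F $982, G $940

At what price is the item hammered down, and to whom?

A wins at $984

Sorting limits: 987 (A) > 984 (B) > 982 (F) > 977 (D) > 954 (E) > 948 (C) > …
Once the price passes $984, only A is left; the hammer falls at B's limit of $984.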